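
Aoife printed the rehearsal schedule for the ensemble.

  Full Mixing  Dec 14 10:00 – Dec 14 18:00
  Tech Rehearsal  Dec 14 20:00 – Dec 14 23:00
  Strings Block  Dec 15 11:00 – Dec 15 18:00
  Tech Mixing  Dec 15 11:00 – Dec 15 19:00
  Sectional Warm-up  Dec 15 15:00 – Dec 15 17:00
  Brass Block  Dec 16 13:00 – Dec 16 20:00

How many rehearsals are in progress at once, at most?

Sort all start/end points and keep a running count:
Dec 14 10:00 start Full Mixing → 1
Dec 14 18:00 end Full Mixing → 0
Dec 14 20:00 start Tech Rehearsal → 1
Dec 14 23:00 end Tech Rehearsal → 0
Dec 15 11:00 start Strings Block → 1
Dec 15 11:00 start Tech Mixing → 2
Dec 15 15:00 start Sectional Warm-up → 3
Dec 15 17:00 end Sectional Warm-up → 2
Dec 15 18:00 end Strings Block → 1
Dec 15 19:00 end Tech Mixing → 0
Dec 16 13:00 start Brass Block → 1
Dec 16 20:00 end Brass Block → 0
Peak is 3, at Dec 15 15:00 (Sectional Warm-up, Strings Block, Tech Mixing).

3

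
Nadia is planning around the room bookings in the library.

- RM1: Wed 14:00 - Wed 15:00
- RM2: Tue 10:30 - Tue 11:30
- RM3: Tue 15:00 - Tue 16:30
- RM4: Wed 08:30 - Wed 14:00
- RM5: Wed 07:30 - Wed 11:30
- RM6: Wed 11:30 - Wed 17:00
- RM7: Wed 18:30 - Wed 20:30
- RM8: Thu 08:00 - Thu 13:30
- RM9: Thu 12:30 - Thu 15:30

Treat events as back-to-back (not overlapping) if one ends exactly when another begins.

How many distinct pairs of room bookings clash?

Sorted by start: RM2, RM3, RM5, RM4, RM6, RM1, RM7, RM8, RM9.
RM3 starts after RM2 ends; RM2 is clear from here.
RM5 starts after RM3 ends; RM3 is clear from here.
RM4 starts before RM5 ends → RM5 and RM4 overlap.
RM6 starts exactly when RM5 ends (back-to-back, no overlap); RM5 is clear from here.
RM6 starts before RM4 ends → RM4 and RM6 overlap.
RM1 starts exactly when RM4 ends (back-to-back, no overlap); RM4 is clear from here.
RM1 starts before RM6 ends → RM6 and RM1 overlap.
RM7 starts after RM6 ends; RM6 is clear from here.
RM7 starts after RM1 ends; RM1 is clear from here.
RM8 starts after RM7 ends; RM7 is clear from here.
RM9 starts before RM8 ends → RM8 and RM9 overlap.
Overlapping pairs: RM1 & RM6, RM4 & RM5, RM4 & RM6, RM8 & RM9 — 4 in total.

4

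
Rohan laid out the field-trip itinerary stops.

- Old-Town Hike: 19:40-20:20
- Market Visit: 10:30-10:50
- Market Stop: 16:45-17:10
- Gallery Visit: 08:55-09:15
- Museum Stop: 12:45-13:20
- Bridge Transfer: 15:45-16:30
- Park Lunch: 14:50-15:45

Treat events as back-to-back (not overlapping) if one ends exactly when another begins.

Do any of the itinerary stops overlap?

No

Two intervals overlap when each starts before the other ends.
Sorted by start: Gallery Visit, Market Visit, Museum Stop, Park Lunch, Bridge Transfer, Market Stop, Old-Town Hike.
Market Visit starts after Gallery Visit ends — done with Gallery Visit.
Museum Stop starts after Market Visit ends — done with Market Visit.
Park Lunch starts after Museum Stop ends — done with Museum Stop.
Bridge Transfer starts exactly when Park Lunch ends (back-to-back, no overlap) — done with Park Lunch.
Market Stop starts after Bridge Transfer ends — done with Bridge Transfer.
Old-Town Hike starts after Market Stop ends.
Every pair is clear; the schedule has no overlaps.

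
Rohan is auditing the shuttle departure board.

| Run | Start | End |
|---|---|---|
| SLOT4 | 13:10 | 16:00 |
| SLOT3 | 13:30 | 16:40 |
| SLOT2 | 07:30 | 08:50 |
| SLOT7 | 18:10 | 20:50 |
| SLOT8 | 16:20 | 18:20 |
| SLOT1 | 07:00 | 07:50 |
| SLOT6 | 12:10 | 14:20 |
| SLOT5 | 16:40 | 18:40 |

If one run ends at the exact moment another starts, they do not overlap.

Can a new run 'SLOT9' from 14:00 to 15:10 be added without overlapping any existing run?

SLOT1: ends 07:50 at or before SLOT9 starts 14:00 → clear.
SLOT2: ends 08:50 at or before SLOT9 starts 14:00 → clear.
SLOT6: starts 12:10 before SLOT9 ends 15:10, and ends 14:20 after SLOT9 starts 14:00 → overlap.
SLOT4: starts 13:10 before SLOT9 ends 15:10, and ends 16:00 after SLOT9 starts 14:00 → overlap.
SLOT3: starts 13:30 before SLOT9 ends 15:10, and ends 16:40 after SLOT9 starts 14:00 → overlap.
SLOT8: starts 16:20 at or after SLOT9 ends 15:10 → clear.
SLOT5: starts 16:40 at or after SLOT9 ends 15:10 → clear.
SLOT7: starts 18:10 at or after SLOT9 ends 15:10 → clear.
SLOT9 overlaps SLOT3, SLOT4, SLOT6.

No — it overlaps SLOT3, SLOT4, SLOT6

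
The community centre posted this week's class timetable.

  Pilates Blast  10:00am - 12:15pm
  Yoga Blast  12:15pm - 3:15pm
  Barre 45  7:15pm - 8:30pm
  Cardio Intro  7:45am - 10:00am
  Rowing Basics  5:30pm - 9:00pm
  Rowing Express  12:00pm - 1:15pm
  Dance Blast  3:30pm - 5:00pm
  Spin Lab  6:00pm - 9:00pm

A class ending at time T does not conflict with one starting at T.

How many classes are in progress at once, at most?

Sort all start/end points and keep a running count:
7:45am start Cardio Intro → 1
10:00am end Cardio Intro → 0
10:00am start Pilates Blast → 1
12:00pm start Rowing Express → 2
12:15pm end Pilates Blast → 1
12:15pm start Yoga Blast → 2
1:15pm end Rowing Express → 1
3:15pm end Yoga Blast → 0
3:30pm start Dance Blast → 1
5:00pm end Dance Blast → 0
5:30pm start Rowing Basics → 1
6:00pm start Spin Lab → 2
7:15pm start Barre 45 → 3
8:30pm end Barre 45 → 2
9:00pm end Rowing Basics → 1
9:00pm end Spin Lab → 0
Peak is 3, at 7:15pm (Barre 45, Rowing Basics, Spin Lab).

3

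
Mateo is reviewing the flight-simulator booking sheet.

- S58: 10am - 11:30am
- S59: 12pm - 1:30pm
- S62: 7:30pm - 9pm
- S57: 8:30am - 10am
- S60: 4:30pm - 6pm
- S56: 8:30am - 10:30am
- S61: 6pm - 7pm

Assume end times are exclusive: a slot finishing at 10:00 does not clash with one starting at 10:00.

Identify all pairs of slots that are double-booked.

S56 & S57, S56 & S58

Sorted by start: S56, S57, S58, S59, S60, S61, S62.
S57 starts before S56 ends → S56 and S57 overlap.
S58 starts before S56 ends → S56 and S58 overlap.
S59 starts after S56 ends, so nothing later overlaps S56 either.
S58 starts exactly when S57 ends (back-to-back, no overlap), so nothing later overlaps S57 either.
S59 starts after S58 ends, so nothing later overlaps S58 either.
S60 starts after S59 ends, so nothing later overlaps S59 either.
S61 starts exactly when S60 ends (back-to-back, no overlap), so nothing later overlaps S60 either.
S62 starts after S61 ends.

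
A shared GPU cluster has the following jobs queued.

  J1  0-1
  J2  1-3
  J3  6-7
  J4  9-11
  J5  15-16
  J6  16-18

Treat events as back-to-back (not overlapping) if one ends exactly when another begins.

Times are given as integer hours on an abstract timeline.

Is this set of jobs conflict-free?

Sorted by start: J1, J2, J3, J4, J5, J6.
J2 starts exactly when J1 ends (back-to-back, no overlap), so nothing later overlaps J1 either.
J3 starts after J2 ends, so nothing later overlaps J2 either.
J4 starts after J3 ends, so nothing later overlaps J3 either.
J5 starts after J4 ends, so nothing later overlaps J4 either.
J6 starts exactly when J5 ends (back-to-back, no overlap).
Every pair is clear; the schedule has no overlaps.

Yes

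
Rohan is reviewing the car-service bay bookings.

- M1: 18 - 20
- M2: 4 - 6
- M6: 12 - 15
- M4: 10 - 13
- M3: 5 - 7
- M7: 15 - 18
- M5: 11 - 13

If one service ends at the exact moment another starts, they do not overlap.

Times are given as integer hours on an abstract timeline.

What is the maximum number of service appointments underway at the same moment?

Sweep the timeline, counting +1 at each start and −1 at each end (ends before starts at a tie):
4 start M2 → 1
5 start M3 → 2
6 end M2 → 1
7 end M3 → 0
10 start M4 → 1
11 start M5 → 2
12 start M6 → 3
13 end M4 → 2
13 end M5 → 1
15 end M6 → 0
15 start M7 → 1
18 end M7 → 0
18 start M1 → 1
20 end M1 → 0
Peak is 3, at 12 (M4, M5, M6).

3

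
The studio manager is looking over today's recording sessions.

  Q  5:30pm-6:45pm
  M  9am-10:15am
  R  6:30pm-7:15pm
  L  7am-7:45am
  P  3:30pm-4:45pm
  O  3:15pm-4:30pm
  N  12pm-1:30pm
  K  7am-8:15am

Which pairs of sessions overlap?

K & L, O & P, Q & R

Sorted by start: K, L, M, N, O, P, Q, R.
L starts before K ends → K and L overlap.
M starts after K ends; K is clear from here.
M starts after L ends; L is clear from here.
N starts after M ends; M is clear from here.
O starts after N ends; N is clear from here.
P starts before O ends → O and P overlap.
Q starts after O ends; O is clear from here.
Q starts after P ends; P is clear from here.
R starts before Q ends → Q and R overlap.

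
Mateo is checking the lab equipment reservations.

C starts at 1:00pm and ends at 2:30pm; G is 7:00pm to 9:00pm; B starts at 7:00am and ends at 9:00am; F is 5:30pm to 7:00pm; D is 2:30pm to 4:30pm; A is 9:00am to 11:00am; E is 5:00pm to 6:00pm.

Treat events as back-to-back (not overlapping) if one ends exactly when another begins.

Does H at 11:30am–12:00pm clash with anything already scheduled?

No — it doesn't clash with anything

B: ends 9:00am at or before H starts 11:30am → clear.
A: ends 11:00am at or before H starts 11:30am → clear.
C: starts 1:00pm at or after H ends 12:00pm → clear.
D: starts 2:30pm at or after H ends 12:00pm → clear.
E: starts 5:00pm at or after H ends 12:00pm → clear.
F: starts 5:30pm at or after H ends 12:00pm → clear.
G: starts 7:00pm at or after H ends 12:00pm → clear.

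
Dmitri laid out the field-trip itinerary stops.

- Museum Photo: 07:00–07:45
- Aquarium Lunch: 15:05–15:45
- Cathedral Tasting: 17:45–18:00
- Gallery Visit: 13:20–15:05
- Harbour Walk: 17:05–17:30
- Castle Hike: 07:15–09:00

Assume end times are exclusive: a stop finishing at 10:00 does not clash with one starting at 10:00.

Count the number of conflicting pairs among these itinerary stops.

1

Check each pair: they overlap iff neither finishes before the other starts.
Sorted by start: Museum Photo, Castle Hike, Gallery Visit, Aquarium Lunch, Harbour Walk, Cathedral Tasting.
Castle Hike starts before Museum Photo ends → Museum Photo and Castle Hike overlap.
Gallery Visit starts after Museum Photo ends, so nothing later overlaps Museum Photo either.
Gallery Visit starts after Castle Hike ends, so nothing later overlaps Castle Hike either.
Aquarium Lunch starts exactly when Gallery Visit ends (back-to-back, no overlap), so nothing later overlaps Gallery Visit either.
Harbour Walk starts after Aquarium Lunch ends, so nothing later overlaps Aquarium Lunch either.
Cathedral Tasting starts after Harbour Walk ends.
Overlapping pairs: Castle Hike & Museum Photo — 1 in total.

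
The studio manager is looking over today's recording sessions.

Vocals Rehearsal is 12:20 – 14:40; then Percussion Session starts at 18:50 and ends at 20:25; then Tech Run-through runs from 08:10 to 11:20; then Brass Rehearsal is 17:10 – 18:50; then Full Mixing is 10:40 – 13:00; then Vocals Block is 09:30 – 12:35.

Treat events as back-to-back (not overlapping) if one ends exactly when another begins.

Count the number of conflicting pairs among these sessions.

Sorted by start: Tech Run-through, Vocals Block, Full Mixing, Vocals Rehearsal, Brass Rehearsal, Percussion Session.
Vocals Block starts before Tech Run-through ends → Tech Run-through and Vocals Block overlap.
Full Mixing starts before Tech Run-through ends → Tech Run-through and Full Mixing overlap.
Vocals Rehearsal starts after Tech Run-through ends, so Tech Run-through has no further overlaps.
Full Mixing starts before Vocals Block ends → Vocals Block and Full Mixing overlap.
Vocals Rehearsal starts before Vocals Block ends → Vocals Block and Vocals Rehearsal overlap.
Brass Rehearsal starts after Vocals Block ends, so Vocals Block has no further overlaps.
Vocals Rehearsal starts before Full Mixing ends → Full Mixing and Vocals Rehearsal overlap.
Brass Rehearsal starts after Full Mixing ends, so Full Mixing has no further overlaps.
Brass Rehearsal starts after Vocals Rehearsal ends, so Vocals Rehearsal has no further overlaps.
Percussion Session starts exactly when Brass Rehearsal ends (back-to-back, no overlap).
Overlapping pairs: Full Mixing & Tech Run-through, Full Mixing & Vocals Block, Full Mixing & Vocals Rehearsal, Tech Run-through & Vocals Block, Vocals Block & Vocals Rehearsal — 5 in total.

5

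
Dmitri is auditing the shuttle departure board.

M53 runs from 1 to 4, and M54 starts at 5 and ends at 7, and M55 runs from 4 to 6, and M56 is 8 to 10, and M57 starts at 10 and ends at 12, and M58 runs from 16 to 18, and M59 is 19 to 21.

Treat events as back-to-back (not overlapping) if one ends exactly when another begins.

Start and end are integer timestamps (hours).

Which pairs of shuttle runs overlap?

Check each pair: they overlap iff neither finishes before the other starts.
Sorted by start: M53, M55, M54, M56, M57, M58, M59.
M55 starts exactly when M53 ends (back-to-back, no overlap) — done with M53.
M54 starts before M55 ends → M55 and M54 overlap.
M56 starts after M55 ends — done with M55.
M56 starts after M54 ends — done with M54.
M57 starts exactly when M56 ends (back-to-back, no overlap) — done with M56.
M58 starts after M57 ends — done with M57.
M59 starts after M58 ends.

M54 & M55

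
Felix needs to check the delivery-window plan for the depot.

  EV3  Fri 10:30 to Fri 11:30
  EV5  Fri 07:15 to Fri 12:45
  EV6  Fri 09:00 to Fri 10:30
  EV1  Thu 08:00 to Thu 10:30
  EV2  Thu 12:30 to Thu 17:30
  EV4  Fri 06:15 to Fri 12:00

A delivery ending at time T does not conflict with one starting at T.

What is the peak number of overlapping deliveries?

3

Walk through starts and ends in time order (an end at T is processed before a start at T):
Thu 08:00 start EV1 → 1
Thu 10:30 end EV1 → 0
Thu 12:30 start EV2 → 1
Thu 17:30 end EV2 → 0
Fri 06:15 start EV4 → 1
Fri 07:15 start EV5 → 2
Fri 09:00 start EV6 → 3
Fri 10:30 end EV6 → 2
Fri 10:30 start EV3 → 3
Fri 11:30 end EV3 → 2
Fri 12:00 end EV4 → 1
Fri 12:45 end EV5 → 0
Peak is 3, at Fri 09:00 (EV4, EV5, EV6).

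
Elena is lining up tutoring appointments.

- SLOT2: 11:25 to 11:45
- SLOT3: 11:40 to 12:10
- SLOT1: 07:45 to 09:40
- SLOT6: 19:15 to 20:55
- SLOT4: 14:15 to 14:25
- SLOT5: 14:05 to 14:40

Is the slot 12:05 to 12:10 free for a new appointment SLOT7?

No — it overlaps SLOT3

SLOT1: ends 09:40 at or before SLOT7 starts 12:05 → clear.
SLOT2: ends 11:45 at or before SLOT7 starts 12:05 → clear.
SLOT3: starts 11:40 before SLOT7 ends 12:10, and ends 12:10 after SLOT7 starts 12:05 → overlap.
SLOT5: starts 14:05 at or after SLOT7 ends 12:10 → clear.
SLOT4: starts 14:15 at or after SLOT7 ends 12:10 → clear.
SLOT6: starts 19:15 at or after SLOT7 ends 12:10 → clear.
SLOT7 overlaps SLOT3.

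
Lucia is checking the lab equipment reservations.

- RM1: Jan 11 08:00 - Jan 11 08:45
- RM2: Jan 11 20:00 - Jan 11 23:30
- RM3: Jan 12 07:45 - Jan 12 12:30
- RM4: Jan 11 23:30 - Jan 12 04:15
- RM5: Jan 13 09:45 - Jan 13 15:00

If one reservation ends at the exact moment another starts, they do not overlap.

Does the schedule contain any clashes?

No

Sorted by start: RM1, RM2, RM4, RM3, RM5.
RM2 starts after RM1 ends; RM1 is clear from here.
RM4 starts exactly when RM2 ends (back-to-back, no overlap); RM2 is clear from here.
RM3 starts after RM4 ends; RM4 is clear from here.
RM5 starts after RM3 ends.
Every pair is clear; the schedule has no overlaps.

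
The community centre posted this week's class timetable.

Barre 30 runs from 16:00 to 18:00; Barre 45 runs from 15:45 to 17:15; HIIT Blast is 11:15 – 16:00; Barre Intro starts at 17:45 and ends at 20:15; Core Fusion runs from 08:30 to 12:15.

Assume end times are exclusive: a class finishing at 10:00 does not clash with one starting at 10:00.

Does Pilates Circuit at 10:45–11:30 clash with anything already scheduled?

Core Fusion: starts 08:30 before Pilates Circuit ends 11:30, and ends 12:15 after Pilates Circuit starts 10:45 → overlap.
HIIT Blast: starts 11:15 before Pilates Circuit ends 11:30, and ends 16:00 after Pilates Circuit starts 10:45 → overlap.
Barre 45: starts 15:45 at or after Pilates Circuit ends 11:30 → clear.
Barre 30: starts 16:00 at or after Pilates Circuit ends 11:30 → clear.
Barre Intro: starts 17:45 at or after Pilates Circuit ends 11:30 → clear.
Pilates Circuit overlaps Core Fusion, HIIT Blast.

Yes — it overlaps Core Fusion, HIIT Blast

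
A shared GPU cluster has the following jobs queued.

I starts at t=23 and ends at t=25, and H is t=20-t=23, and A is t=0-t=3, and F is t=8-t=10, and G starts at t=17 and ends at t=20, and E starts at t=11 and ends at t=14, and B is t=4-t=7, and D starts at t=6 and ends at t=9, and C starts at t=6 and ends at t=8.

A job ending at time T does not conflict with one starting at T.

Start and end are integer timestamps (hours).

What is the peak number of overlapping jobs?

Sort all start/end points and keep a running count:
t=0 start A → 1
t=3 end A → 0
t=4 start B → 1
t=6 start C → 2
t=6 start D → 3
t=7 end B → 2
t=8 end C → 1
t=8 start F → 2
t=9 end D → 1
t=10 end F → 0
t=11 start E → 1
t=14 end E → 0
t=17 start G → 1
t=20 end G → 0
t=20 start H → 1
t=23 end H → 0
t=23 start I → 1
t=25 end I → 0
Peak is 3, at t=6 (B, C, D).

3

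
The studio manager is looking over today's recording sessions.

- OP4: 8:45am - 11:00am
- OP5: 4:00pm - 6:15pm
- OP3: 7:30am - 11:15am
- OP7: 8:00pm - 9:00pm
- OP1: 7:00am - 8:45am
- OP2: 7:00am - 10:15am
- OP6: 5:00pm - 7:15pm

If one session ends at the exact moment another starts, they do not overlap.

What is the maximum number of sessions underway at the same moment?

Sort all start/end points and keep a running count:
7:00am start OP1 → 1
7:00am start OP2 → 2
7:30am start OP3 → 3
8:45am end OP1 → 2
8:45am start OP4 → 3
10:15am end OP2 → 2
11:00am end OP4 → 1
11:15am end OP3 → 0
4:00pm start OP5 → 1
5:00pm start OP6 → 2
6:15pm end OP5 → 1
7:15pm end OP6 → 0
8:00pm start OP7 → 1
9:00pm end OP7 → 0
Peak is 3, at 7:30am (OP1, OP2, OP3).

3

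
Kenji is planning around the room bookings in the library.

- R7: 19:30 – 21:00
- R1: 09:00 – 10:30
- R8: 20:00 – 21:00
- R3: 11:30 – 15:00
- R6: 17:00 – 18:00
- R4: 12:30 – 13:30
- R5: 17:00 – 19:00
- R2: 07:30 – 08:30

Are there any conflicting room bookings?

Yes

Sorted by start: R2, R1, R3, R4, R5, R6, R7, R8.
R1 starts after R2 ends, so nothing later overlaps R2 either.
R3 starts after R1 ends, so nothing later overlaps R1 either.
R4 starts before R3 ends → R3 and R4 overlap.
That's a conflict, so the schedule is not conflict-free.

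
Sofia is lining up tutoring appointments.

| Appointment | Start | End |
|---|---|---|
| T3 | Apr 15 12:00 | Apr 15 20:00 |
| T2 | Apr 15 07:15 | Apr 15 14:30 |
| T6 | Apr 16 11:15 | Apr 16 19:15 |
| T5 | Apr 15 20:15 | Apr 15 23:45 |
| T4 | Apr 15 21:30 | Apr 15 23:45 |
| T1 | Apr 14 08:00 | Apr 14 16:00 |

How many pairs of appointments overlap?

2

Sorted by start: T1, T2, T3, T5, T4, T6.
T2 starts after T1 ends; T1 is clear from here.
T3 starts before T2 ends → T2 and T3 overlap.
T5 starts after T2 ends; T2 is clear from here.
T5 starts after T3 ends; T3 is clear from here.
T4 starts before T5 ends → T5 and T4 overlap.
T6 starts after T5 ends.
T6 starts after T4 ends.
Overlapping pairs: T2 & T3, T4 & T5 — 2 in total.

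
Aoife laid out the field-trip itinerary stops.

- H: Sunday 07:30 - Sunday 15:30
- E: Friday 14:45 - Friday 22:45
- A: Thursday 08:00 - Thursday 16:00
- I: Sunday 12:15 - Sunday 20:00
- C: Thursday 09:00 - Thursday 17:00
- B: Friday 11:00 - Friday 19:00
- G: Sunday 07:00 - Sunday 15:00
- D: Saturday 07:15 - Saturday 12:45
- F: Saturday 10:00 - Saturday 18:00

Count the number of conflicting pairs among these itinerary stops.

Sorted by start: A, C, B, E, D, F, G, H, I.
C starts before A ends → A and C overlap.
B starts after A ends, so nothing later overlaps A either.
B starts after C ends, so nothing later overlaps C either.
E starts before B ends → B and E overlap.
D starts after B ends, so nothing later overlaps B either.
D starts after E ends, so nothing later overlaps E either.
F starts before D ends → D and F overlap.
G starts after D ends, so nothing later overlaps D either.
G starts after F ends, so nothing later overlaps F either.
H starts before G ends → G and H overlap.
I starts before G ends → G and I overlap.
I starts before H ends → H and I overlap.
Overlapping pairs: A & C, B & E, D & F, G & H, G & I, H & I — 6 in total.

6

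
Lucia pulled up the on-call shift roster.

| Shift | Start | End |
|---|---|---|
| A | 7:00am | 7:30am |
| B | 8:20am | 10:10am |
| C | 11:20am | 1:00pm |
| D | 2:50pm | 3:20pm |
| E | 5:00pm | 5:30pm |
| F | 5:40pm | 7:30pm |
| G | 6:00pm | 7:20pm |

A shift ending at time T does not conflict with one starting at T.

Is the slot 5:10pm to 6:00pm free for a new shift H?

A: ends 7:30am at or before H starts 5:10pm → clear.
B: ends 10:10am at or before H starts 5:10pm → clear.
C: ends 1:00pm at or before H starts 5:10pm → clear.
D: ends 3:20pm at or before H starts 5:10pm → clear.
E: starts 5:00pm before H ends 6:00pm, and ends 5:30pm after H starts 5:10pm → overlap.
F: starts 5:40pm before H ends 6:00pm, and ends 7:30pm after H starts 5:10pm → overlap.
G: starts 6:00pm at or after H ends 6:00pm → clear.
H overlaps E, F.

No — it overlaps E, F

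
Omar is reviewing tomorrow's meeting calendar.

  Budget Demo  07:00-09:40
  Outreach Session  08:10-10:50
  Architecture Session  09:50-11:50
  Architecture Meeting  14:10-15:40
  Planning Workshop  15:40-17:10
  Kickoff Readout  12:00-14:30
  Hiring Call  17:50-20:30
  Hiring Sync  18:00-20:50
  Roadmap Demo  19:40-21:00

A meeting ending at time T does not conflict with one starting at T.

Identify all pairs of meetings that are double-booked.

Architecture Meeting & Kickoff Readout, Architecture Session & Outreach Session, Budget Demo & Outreach Session, Hiring Call & Hiring Sync, Hiring Call & Roadmap Demo, Hiring Sync & Roadmap Demo

Check each pair: they overlap iff neither finishes before the other starts.
Sorted by start: Budget Demo, Outreach Session, Architecture Session, Kickoff Readout, Architecture Meeting, Planning Workshop, Hiring Call, Hiring Sync, Roadmap Demo.
Outreach Session starts before Budget Demo ends → Budget Demo and Outreach Session overlap.
Architecture Session starts after Budget Demo ends, so nothing later overlaps Budget Demo either.
Architecture Session starts before Outreach Session ends → Outreach Session and Architecture Session overlap.
Kickoff Readout starts after Outreach Session ends, so nothing later overlaps Outreach Session either.
Kickoff Readout starts after Architecture Session ends, so nothing later overlaps Architecture Session either.
Architecture Meeting starts before Kickoff Readout ends → Kickoff Readout and Architecture Meeting overlap.
Planning Workshop starts after Kickoff Readout ends, so nothing later overlaps Kickoff Readout either.
Planning Workshop starts exactly when Architecture Meeting ends (back-to-back, no overlap), so nothing later overlaps Architecture Meeting either.
Hiring Call starts after Planning Workshop ends, so nothing later overlaps Planning Workshop either.
Hiring Sync starts before Hiring Call ends → Hiring Call and Hiring Sync overlap.
Roadmap Demo starts before Hiring Call ends → Hiring Call and Roadmap Demo overlap.
Roadmap Demo starts before Hiring Sync ends → Hiring Sync and Roadmap Demo overlap.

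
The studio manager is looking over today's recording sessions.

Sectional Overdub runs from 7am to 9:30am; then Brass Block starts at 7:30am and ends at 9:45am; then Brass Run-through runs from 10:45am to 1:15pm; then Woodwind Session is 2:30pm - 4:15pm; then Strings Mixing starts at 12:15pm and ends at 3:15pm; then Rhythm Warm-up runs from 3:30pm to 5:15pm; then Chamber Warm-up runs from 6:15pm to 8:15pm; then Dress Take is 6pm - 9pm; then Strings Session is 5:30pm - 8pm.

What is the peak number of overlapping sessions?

3

Walk through starts and ends in time order (an end at T is processed before a start at T):
7am start Sectional Overdub → 1
7:30am start Brass Block → 2
9:30am end Sectional Overdub → 1
9:45am end Brass Block → 0
10:45am start Brass Run-through → 1
12:15pm start Strings Mixing → 2
1:15pm end Brass Run-through → 1
2:30pm start Woodwind Session → 2
3:15pm end Strings Mixing → 1
3:30pm start Rhythm Warm-up → 2
4:15pm end Woodwind Session → 1
5:15pm end Rhythm Warm-up → 0
5:30pm start Strings Session → 1
6pm start Dress Take → 2
6:15pm start Chamber Warm-up → 3
8pm end Strings Session → 2
8:15pm end Chamber Warm-up → 1
9pm end Dress Take → 0
Peak is 3, at 6:15pm (Chamber Warm-up, Dress Take, Strings Session).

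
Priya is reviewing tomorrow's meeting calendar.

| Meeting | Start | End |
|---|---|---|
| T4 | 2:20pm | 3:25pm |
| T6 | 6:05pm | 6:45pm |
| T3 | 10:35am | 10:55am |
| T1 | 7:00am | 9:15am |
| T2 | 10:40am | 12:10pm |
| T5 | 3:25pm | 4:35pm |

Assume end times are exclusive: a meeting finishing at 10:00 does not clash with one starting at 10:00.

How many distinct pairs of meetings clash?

1

Sorted by start: T1, T3, T2, T4, T5, T6.
T3 starts after T1 ends — done with T1.
T2 starts before T3 ends → T3 and T2 overlap.
T4 starts after T3 ends — done with T3.
T4 starts after T2 ends — done with T2.
T5 starts exactly when T4 ends (back-to-back, no overlap) — done with T4.
T6 starts after T5 ends.
Overlapping pairs: T2 & T3 — 1 in total.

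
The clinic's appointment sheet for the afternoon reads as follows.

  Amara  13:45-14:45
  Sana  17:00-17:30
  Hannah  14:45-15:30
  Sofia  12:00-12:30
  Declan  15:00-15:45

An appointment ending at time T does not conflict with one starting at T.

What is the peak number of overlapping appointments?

2

Sweep the timeline, counting +1 at each start and −1 at each end (ends before starts at a tie):
12:00 start Sofia → 1
12:30 end Sofia → 0
13:45 start Amara → 1
14:45 end Amara → 0
14:45 start Hannah → 1
15:00 start Declan → 2
15:30 end Hannah → 1
15:45 end Declan → 0
17:00 start Sana → 1
17:30 end Sana → 0
Peak is 2, at 15:00 (Declan, Hannah).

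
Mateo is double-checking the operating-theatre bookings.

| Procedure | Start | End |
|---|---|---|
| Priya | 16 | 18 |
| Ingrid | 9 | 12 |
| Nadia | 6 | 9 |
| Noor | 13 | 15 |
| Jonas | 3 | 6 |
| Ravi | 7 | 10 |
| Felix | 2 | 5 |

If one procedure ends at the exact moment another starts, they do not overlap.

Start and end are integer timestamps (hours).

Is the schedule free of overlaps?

No

Sorted by start: Felix, Jonas, Nadia, Ravi, Ingrid, Noor, Priya.
Jonas starts before Felix ends → Felix and Jonas overlap.
That's a conflict, so the schedule is not conflict-free.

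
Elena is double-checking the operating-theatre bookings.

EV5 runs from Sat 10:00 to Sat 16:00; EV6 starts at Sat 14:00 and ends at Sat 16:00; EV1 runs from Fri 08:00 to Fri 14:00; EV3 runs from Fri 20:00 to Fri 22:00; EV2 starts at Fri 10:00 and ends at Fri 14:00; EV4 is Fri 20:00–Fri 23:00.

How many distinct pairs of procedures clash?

3

Sorted by start: EV1, EV2, EV3, EV4, EV5, EV6.
EV2 starts before EV1 ends → EV1 and EV2 overlap.
EV3 starts after EV1 ends — done with EV1.
EV3 starts after EV2 ends — done with EV2.
EV4 starts before EV3 ends → EV3 and EV4 overlap.
EV5 starts after EV3 ends — done with EV3.
EV5 starts after EV4 ends — done with EV4.
EV6 starts before EV5 ends → EV5 and EV6 overlap.
Overlapping pairs: EV1 & EV2, EV3 & EV4, EV5 & EV6 — 3 in total.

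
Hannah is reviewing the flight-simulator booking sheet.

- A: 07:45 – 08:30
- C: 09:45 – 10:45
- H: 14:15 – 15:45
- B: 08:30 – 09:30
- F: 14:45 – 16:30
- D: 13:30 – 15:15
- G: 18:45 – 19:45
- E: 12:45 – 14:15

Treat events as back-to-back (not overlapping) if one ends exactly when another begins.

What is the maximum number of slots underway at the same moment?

3

Sweep the timeline, counting +1 at each start and −1 at each end (ends before starts at a tie):
07:45 start A → 1
08:30 end A → 0
08:30 start B → 1
09:30 end B → 0
09:45 start C → 1
10:45 end C → 0
12:45 start E → 1
13:30 start D → 2
14:15 end E → 1
14:15 start H → 2
14:45 start F → 3
15:15 end D → 2
15:45 end H → 1
16:30 end F → 0
18:45 start G → 1
19:45 end G → 0
Peak is 3, at 14:45 (D, F, H).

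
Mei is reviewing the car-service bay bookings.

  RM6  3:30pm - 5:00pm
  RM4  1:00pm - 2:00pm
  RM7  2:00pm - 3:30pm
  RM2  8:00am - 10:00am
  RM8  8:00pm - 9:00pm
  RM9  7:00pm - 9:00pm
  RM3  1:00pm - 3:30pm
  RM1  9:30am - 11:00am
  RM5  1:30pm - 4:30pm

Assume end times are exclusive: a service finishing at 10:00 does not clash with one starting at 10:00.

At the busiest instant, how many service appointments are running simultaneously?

Sort all start/end points and keep a running count:
8:00am start RM2 → 1
9:30am start RM1 → 2
10:00am end RM2 → 1
11:00am end RM1 → 0
1:00pm start RM3 → 1
1:00pm start RM4 → 2
1:30pm start RM5 → 3
2:00pm end RM4 → 2
2:00pm start RM7 → 3
3:30pm end RM3 → 2
3:30pm end RM7 → 1
3:30pm start RM6 → 2
4:30pm end RM5 → 1
5:00pm end RM6 → 0
7:00pm start RM9 → 1
8:00pm start RM8 → 2
9:00pm end RM8 → 1
9:00pm end RM9 → 0
Peak is 3, at 1:30pm (RM3, RM4, RM5).

3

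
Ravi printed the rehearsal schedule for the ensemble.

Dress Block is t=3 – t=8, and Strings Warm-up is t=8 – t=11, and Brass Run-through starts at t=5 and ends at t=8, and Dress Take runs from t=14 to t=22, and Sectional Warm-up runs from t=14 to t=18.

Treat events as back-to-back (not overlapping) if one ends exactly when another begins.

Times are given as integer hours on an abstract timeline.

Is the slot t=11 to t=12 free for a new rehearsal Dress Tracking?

Dress Block: ends t=8 at or before Dress Tracking starts t=11 → clear.
Brass Run-through: ends t=8 at or before Dress Tracking starts t=11 → clear.
Strings Warm-up: ends t=11 at or before Dress Tracking starts t=11 → clear.
Dress Take: starts t=14 at or after Dress Tracking ends t=12 → clear.
Sectional Warm-up: starts t=14 at or after Dress Tracking ends t=12 → clear.

Yes — the slot is free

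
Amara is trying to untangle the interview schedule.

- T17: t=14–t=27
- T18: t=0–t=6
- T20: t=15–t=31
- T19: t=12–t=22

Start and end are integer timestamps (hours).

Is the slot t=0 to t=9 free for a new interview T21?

No — it overlaps T18

T18: starts t=0 before T21 ends t=9, and ends t=6 after T21 starts t=0 → overlap.
T19: starts t=12 at or after T21 ends t=9 → clear.
T17: starts t=14 at or after T21 ends t=9 → clear.
T20: starts t=15 at or after T21 ends t=9 → clear.
T21 overlaps T18.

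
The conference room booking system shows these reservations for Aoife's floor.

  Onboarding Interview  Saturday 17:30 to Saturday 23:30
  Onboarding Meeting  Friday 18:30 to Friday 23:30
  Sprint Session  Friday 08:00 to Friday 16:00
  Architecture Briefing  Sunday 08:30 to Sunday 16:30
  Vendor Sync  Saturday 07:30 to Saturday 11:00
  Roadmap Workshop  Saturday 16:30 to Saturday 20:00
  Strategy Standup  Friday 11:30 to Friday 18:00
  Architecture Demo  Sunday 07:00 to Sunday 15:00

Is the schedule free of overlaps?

No

Two intervals overlap when each starts before the other ends.
Sorted by start: Sprint Session, Strategy Standup, Onboarding Meeting, Vendor Sync, Roadmap Workshop, Onboarding Interview, Architecture Demo, Architecture Briefing.
Strategy Standup starts before Sprint Session ends → Sprint Session and Strategy Standup overlap.
That's a conflict, so the schedule is not conflict-free.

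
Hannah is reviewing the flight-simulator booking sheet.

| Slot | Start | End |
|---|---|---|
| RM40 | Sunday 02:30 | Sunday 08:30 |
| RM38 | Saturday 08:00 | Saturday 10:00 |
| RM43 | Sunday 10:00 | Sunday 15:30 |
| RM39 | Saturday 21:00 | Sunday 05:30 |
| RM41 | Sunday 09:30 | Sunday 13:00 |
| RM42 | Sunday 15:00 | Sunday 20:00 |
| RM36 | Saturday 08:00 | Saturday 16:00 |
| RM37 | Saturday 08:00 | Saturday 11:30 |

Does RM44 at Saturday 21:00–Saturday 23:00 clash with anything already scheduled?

Yes — it overlaps RM39

RM36: ends Saturday 16:00 at or before RM44 starts Saturday 21:00 → clear.
RM37: ends Saturday 11:30 at or before RM44 starts Saturday 21:00 → clear.
RM38: ends Saturday 10:00 at or before RM44 starts Saturday 21:00 → clear.
RM39: starts Saturday 21:00 before RM44 ends Saturday 23:00, and ends Sunday 05:30 after RM44 starts Saturday 21:00 → overlap.
RM40: starts Sunday 02:30 at or after RM44 ends Saturday 23:00 → clear.
RM41: starts Sunday 09:30 at or after RM44 ends Saturday 23:00 → clear.
RM43: starts Sunday 10:00 at or after RM44 ends Saturday 23:00 → clear.
RM42: starts Sunday 15:00 at or after RM44 ends Saturday 23:00 → clear.
RM44 overlaps RM39.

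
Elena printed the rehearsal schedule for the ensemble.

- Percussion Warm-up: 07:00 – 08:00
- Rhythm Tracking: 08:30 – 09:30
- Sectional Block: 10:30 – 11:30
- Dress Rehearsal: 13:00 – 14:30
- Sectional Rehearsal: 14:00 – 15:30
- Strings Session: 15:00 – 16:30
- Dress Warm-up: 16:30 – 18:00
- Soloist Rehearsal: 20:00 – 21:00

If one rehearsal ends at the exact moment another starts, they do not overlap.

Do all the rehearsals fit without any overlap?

No

Sorted by start: Percussion Warm-up, Rhythm Tracking, Sectional Block, Dress Rehearsal, Sectional Rehearsal, Strings Session, Dress Warm-up, Soloist Rehearsal.
Rhythm Tracking starts after Percussion Warm-up ends, so nothing later overlaps Percussion Warm-up either.
Sectional Block starts after Rhythm Tracking ends, so nothing later overlaps Rhythm Tracking either.
Dress Rehearsal starts after Sectional Block ends, so nothing later overlaps Sectional Block either.
Sectional Rehearsal starts before Dress Rehearsal ends → Dress Rehearsal and Sectional Rehearsal overlap.
That's a conflict, so the schedule is not conflict-free.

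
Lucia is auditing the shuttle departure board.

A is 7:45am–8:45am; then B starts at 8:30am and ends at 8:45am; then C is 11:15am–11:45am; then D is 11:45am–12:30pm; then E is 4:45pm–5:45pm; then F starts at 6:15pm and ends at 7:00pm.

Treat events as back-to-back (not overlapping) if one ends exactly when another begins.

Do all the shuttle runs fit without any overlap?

No

Sorted by start: A, B, C, D, E, F.
B starts before A ends → A and B overlap.
That's a conflict, so the schedule is not conflict-free.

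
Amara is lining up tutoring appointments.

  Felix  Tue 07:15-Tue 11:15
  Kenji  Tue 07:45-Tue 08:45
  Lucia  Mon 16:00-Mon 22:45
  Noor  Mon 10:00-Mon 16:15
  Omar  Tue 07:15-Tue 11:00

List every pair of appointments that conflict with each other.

Felix & Kenji, Felix & Omar, Kenji & Omar, Lucia & Noor

Sorted by start: Noor, Lucia, Omar, Felix, Kenji.
Lucia starts before Noor ends → Noor and Lucia overlap.
Omar starts after Noor ends; Noor is clear from here.
Omar starts after Lucia ends; Lucia is clear from here.
Felix starts before Omar ends → Omar and Felix overlap.
Kenji starts before Omar ends → Omar and Kenji overlap.
Kenji starts before Felix ends → Felix and Kenji overlap.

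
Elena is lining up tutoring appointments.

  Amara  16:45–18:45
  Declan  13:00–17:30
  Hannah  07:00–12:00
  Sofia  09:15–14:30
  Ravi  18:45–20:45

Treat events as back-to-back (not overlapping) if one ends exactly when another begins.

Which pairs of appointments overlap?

Sorted by start: Hannah, Sofia, Declan, Amara, Ravi.
Sofia starts before Hannah ends → Hannah and Sofia overlap.
Declan starts after Hannah ends — done with Hannah.
Declan starts before Sofia ends → Sofia and Declan overlap.
Amara starts after Sofia ends — done with Sofia.
Amara starts before Declan ends → Declan and Amara overlap.
Ravi starts after Declan ends.
Ravi starts exactly when Amara ends (back-to-back, no overlap).

Amara & Declan, Declan & Sofia, Hannah & Sofia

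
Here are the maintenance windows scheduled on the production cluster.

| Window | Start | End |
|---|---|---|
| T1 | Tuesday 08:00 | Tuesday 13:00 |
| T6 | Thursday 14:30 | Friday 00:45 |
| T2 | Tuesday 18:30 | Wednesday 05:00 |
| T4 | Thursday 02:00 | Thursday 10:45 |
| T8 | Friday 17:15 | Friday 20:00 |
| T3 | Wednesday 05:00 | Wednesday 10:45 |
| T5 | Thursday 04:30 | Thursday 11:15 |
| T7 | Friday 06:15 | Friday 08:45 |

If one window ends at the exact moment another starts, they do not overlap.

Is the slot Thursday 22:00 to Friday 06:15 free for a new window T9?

No — it overlaps T6

T1: ends Tuesday 13:00 at or before T9 starts Thursday 22:00 → clear.
T2: ends Wednesday 05:00 at or before T9 starts Thursday 22:00 → clear.
T3: ends Wednesday 10:45 at or before T9 starts Thursday 22:00 → clear.
T4: ends Thursday 10:45 at or before T9 starts Thursday 22:00 → clear.
T5: ends Thursday 11:15 at or before T9 starts Thursday 22:00 → clear.
T6: starts Thursday 14:30 before T9 ends Friday 06:15, and ends Friday 00:45 after T9 starts Thursday 22:00 → overlap.
T7: starts Friday 06:15 at or after T9 ends Friday 06:15 → clear.
T8: starts Friday 17:15 at or after T9 ends Friday 06:15 → clear.
T9 overlaps T6.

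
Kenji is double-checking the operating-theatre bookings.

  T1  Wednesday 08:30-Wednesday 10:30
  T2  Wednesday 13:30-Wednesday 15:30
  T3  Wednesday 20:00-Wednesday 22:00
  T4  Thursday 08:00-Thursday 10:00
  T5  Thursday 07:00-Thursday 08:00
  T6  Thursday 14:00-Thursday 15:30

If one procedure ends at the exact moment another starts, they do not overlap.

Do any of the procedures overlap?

Sorted by start: T1, T2, T3, T5, T4, T6.
T2 starts after T1 ends — done with T1.
T3 starts after T2 ends — done with T2.
T5 starts after T3 ends — done with T3.
T4 starts exactly when T5 ends (back-to-back, no overlap) — done with T5.
T6 starts after T4 ends.
Every pair is clear; the schedule has no overlaps.

No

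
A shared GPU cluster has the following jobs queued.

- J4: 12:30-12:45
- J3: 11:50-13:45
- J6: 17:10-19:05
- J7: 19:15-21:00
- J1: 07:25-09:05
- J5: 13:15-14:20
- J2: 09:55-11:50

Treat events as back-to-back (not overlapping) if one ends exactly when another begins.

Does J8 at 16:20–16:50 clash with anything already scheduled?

No — it doesn't clash with anything

J1: ends 09:05 at or before J8 starts 16:20 → clear.
J2: ends 11:50 at or before J8 starts 16:20 → clear.
J3: ends 13:45 at or before J8 starts 16:20 → clear.
J4: ends 12:45 at or before J8 starts 16:20 → clear.
J5: ends 14:20 at or before J8 starts 16:20 → clear.
J6: starts 17:10 at or after J8 ends 16:50 → clear.
J7: starts 19:15 at or after J8 ends 16:50 → clear.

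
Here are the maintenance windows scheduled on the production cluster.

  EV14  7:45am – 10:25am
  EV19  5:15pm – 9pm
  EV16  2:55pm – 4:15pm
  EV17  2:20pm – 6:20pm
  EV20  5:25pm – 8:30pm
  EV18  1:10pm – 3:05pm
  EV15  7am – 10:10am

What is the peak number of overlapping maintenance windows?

3

Sort all start/end points and keep a running count:
7am start EV15 → 1
7:45am start EV14 → 2
10:10am end EV15 → 1
10:25am end EV14 → 0
1:10pm start EV18 → 1
2:20pm start EV17 → 2
2:55pm start EV16 → 3
3:05pm end EV18 → 2
4:15pm end EV16 → 1
5:15pm start EV19 → 2
5:25pm start EV20 → 3
6:20pm end EV17 → 2
8:30pm end EV20 → 1
9pm end EV19 → 0
Peak is 3, at 2:55pm (EV16, EV17, EV18).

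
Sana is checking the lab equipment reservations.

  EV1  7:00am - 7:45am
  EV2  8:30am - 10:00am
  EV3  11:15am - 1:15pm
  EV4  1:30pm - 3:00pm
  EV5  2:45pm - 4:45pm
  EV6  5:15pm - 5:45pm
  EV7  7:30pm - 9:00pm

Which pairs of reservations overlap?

EV4 & EV5

Check each pair: they overlap iff neither finishes before the other starts.
Sorted by start: EV1, EV2, EV3, EV4, EV5, EV6, EV7.
EV2 starts after EV1 ends — done with EV1.
EV3 starts after EV2 ends — done with EV2.
EV4 starts after EV3 ends — done with EV3.
EV5 starts before EV4 ends → EV4 and EV5 overlap.
EV6 starts after EV4 ends — done with EV4.
EV6 starts after EV5 ends — done with EV5.
EV7 starts after EV6 ends.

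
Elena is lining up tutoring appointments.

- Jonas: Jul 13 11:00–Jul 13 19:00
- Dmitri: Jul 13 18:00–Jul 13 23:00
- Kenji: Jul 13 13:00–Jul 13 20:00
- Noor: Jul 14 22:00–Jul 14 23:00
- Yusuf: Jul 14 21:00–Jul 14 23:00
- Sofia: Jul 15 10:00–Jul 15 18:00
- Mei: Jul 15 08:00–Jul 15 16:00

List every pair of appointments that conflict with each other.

Sorted by start: Jonas, Kenji, Dmitri, Yusuf, Noor, Mei, Sofia.
Kenji starts before Jonas ends → Jonas and Kenji overlap.
Dmitri starts before Jonas ends → Jonas and Dmitri overlap.
Yusuf starts after Jonas ends, so nothing later overlaps Jonas either.
Dmitri starts before Kenji ends → Kenji and Dmitri overlap.
Yusuf starts after Kenji ends, so nothing later overlaps Kenji either.
Yusuf starts after Dmitri ends, so nothing later overlaps Dmitri either.
Noor starts before Yusuf ends → Yusuf and Noor overlap.
Mei starts after Yusuf ends, so nothing later overlaps Yusuf either.
Mei starts after Noor ends, so nothing later overlaps Noor either.
Sofia starts before Mei ends → Mei and Sofia overlap.

Dmitri & Jonas, Dmitri & Kenji, Jonas & Kenji, Mei & Sofia, Noor & Yusuf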